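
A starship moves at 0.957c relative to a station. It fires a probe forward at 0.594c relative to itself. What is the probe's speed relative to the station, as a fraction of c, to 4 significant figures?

u ≈ 0.9889c

Relativistic velocity addition: u = (u' + v)/(1 + u'v/c²)
= (0.594 + 0.957)/(1 + 0.594×0.957) = 1.551/1.56846 = 0.9889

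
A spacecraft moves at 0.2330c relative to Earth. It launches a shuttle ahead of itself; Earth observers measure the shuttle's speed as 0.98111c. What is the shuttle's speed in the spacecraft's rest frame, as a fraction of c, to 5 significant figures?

u' ≈ 0.96981c

Inverse velocity addition: u' = (u − v)/(1 − uv/c²)
= (0.98111 − 0.2330)/(1 − 0.98111×0.2330) = 0.74811/0.7714014 = 0.96981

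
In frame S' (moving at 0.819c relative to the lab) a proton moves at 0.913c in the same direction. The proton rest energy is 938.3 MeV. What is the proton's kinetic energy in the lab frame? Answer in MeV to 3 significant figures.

u_lab = (0.913 + 0.819)/(1 + 0.913×0.819) = 0.990990
γ = 1/√(1 − 0.990990²) = 7.4663
K = (γ − 1)m₀c² = (7.4663 − 1) × 938.3 = 6.4663 × 938.3 = 6070 MeV

K ≈ 6070 MeV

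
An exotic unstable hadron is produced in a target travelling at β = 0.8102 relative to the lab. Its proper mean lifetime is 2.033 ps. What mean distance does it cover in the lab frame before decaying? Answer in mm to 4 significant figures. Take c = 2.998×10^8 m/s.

γ = 1/√(1 − 0.8102²) = 1.70604
Dilated lifetime: Δt = γτ₀ = 1.70604 × 2.033 ps = 3.46837 ps
d = vΔt = 0.8102c × 3.46837 ps = 2.42898×10^8 m/s × 3.46837×10^-12 s = 0.8425 mm

d ≈ 0.8425 mm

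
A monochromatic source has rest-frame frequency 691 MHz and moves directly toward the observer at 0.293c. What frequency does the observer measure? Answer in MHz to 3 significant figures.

f_obs ≈ 934 MHz

Relativistic Doppler: f_obs = f_src √((1+β)/(1−β))
= 691 × √(1.2930/0.70700) = 691 × 1.3524 = 934 MHz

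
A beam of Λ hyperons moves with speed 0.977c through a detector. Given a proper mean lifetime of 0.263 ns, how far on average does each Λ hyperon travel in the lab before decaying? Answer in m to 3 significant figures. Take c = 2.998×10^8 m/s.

γ = 1/√(1 − 0.977²) = 4.6896
Dilated lifetime: Δt = γτ₀ = 4.6896 × 0.263 ns = 1.2334 ns
d = vΔt = 0.977c × 1.2334 ns = 2.9290×10^8 m/s × 1.2334×10^-9 s = 0.361 m

d ≈ 0.361 m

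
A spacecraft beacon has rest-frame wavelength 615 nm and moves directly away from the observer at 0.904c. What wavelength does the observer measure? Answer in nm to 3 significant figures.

Relativistic Doppler: λ_obs = λ_src √((1+β)/(1−β))
= 615 × √(1.9040/0.096000) = 615 × 4.4535 = 2740 nm

λ_obs ≈ 2740 nm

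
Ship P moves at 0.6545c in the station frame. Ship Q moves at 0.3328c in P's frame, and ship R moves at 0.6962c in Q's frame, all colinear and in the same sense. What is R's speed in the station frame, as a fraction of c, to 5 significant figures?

u ≈ 0.96324c

Compose boost 2: (0.3328 + 0.6545)/(1 + 0.3328×0.6545) = 0.98730/1.217818 = 0.8107125
Compose boost 3: (0.6962 + 0.8107125)/(1 + 0.6962×0.8107125) = 1.506913/1.564418 = 0.96324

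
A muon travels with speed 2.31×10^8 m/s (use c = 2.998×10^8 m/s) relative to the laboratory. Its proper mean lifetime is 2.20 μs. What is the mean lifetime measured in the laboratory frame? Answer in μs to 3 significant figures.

β = v/c = 2.31×10^8 / 2.998×10^8 = 0.77051
γ = 1/√(1 − 0.77051²) = 1.5688
Time dilation: Δt = γτ₀ = 1.5688 × 2.20 μs = 3.45 μs

Δt ≈ 3.45 μs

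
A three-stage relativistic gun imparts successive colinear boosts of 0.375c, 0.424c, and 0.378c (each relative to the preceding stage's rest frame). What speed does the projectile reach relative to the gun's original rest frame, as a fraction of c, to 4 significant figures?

u ≈ 0.8467c

Compose boost 2: (0.424 + 0.375)/(1 + 0.424×0.375) = 0.7990/1.15900 = 0.689387
Compose boost 3: (0.378 + 0.689387)/(1 + 0.378×0.689387) = 1.06739/1.26059 = 0.8467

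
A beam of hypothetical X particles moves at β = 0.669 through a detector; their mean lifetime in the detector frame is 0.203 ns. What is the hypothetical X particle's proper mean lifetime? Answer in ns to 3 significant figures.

γ = 1/√(1 − 0.669²) = 1.3454
Proper time: τ₀ = Δt/γ = 0.203/1.3454 = 0.151 ns

τ₀ ≈ 0.151 ns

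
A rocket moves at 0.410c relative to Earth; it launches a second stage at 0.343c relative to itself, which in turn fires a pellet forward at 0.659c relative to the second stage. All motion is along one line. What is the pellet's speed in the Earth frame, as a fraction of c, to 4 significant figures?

Compose boost 2: (0.343 + 0.410)/(1 + 0.343×0.410) = 0.7530/1.14063 = 0.660161
Compose boost 3: (0.659 + 0.660161)/(1 + 0.659×0.660161) = 1.31916/1.43505 = 0.9192

u ≈ 0.9192c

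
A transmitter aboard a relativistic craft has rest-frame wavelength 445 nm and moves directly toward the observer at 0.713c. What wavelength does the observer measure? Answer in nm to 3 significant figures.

λ_obs ≈ 182 nm

Relativistic Doppler: λ_obs = λ_src √((1−β)/(1+β))
= 445 × √(0.28700/1.7130) = 445 × 0.40932 = 182 nm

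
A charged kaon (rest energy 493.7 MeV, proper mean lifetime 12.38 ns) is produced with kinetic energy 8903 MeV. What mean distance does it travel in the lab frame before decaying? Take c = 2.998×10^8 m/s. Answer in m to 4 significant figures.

d ≈ 70.54 m

γ = 1 + K/(m₀c²) = 1 + 8903/493.7 = 19.0332
β = √(1 − 1/γ²) = 0.998619
Dilated lifetime: γτ₀ = 19.0332 × 12.38 ns = 235.631 ns
d = βc·γτ₀ = 0.998619 × (2.998×10^8 m/s) × 2.35631×10^-7 s = 70.54 m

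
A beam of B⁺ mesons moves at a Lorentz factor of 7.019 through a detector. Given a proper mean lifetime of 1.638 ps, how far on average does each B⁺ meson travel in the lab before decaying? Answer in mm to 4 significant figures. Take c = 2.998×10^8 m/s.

d ≈ 3.412 mm

β = √(1 − 1/γ²) = √(1 − 1/7.019²) = 0.989799
Dilated lifetime: Δt = γτ₀ = 7.019 × 1.638 ps = 11.4971 ps
d = vΔt = 0.989799c × 11.4971 ps = 2.96742×10^8 m/s × 1.14971×10^-11 s = 3.412 mm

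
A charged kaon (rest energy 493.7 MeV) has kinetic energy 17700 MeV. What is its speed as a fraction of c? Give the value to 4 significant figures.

β ≈ 0.9996

γ = 1 + K/(m₀c²) = 1 + 17700/493.7 = 36.8517
β = √(1 − 1/γ²) = 0.9996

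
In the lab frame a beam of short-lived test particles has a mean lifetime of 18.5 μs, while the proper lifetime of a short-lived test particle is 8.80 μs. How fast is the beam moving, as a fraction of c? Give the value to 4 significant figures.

γ = Δt/τ₀ = 18.5/8.80 = 2.10227
β = √(1 − 1/γ²) = √(1 − 1/2.10227²) = 0.8796

β ≈ 0.8796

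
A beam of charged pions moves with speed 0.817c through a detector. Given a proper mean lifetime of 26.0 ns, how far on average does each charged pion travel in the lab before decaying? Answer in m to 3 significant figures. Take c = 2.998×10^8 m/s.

d ≈ 11.0 m

γ = 1/√(1 − 0.817²) = 1.7342
Dilated lifetime: Δt = γτ₀ = 1.7342 × 26.0 ns = 45.089 ns
d = vΔt = 0.817c × 45.089 ns = 2.4494×10^8 m/s × 4.5089×10^-8 s = 11.0 m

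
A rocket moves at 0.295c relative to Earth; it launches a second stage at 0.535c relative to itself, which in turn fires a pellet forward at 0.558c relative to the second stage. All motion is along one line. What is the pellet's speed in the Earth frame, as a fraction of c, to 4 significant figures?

u ≈ 0.9106c

Compose boost 2: (0.535 + 0.295)/(1 + 0.535×0.295) = 0.8300/1.15782 = 0.716861
Compose boost 3: (0.558 + 0.716861)/(1 + 0.558×0.716861) = 1.27486/1.40001 = 0.9106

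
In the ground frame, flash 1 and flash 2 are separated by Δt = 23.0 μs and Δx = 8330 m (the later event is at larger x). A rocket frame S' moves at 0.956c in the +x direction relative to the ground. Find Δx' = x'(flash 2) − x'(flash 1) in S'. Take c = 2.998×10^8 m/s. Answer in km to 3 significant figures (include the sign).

Δx' ≈ 5.92 km

γ = 1/√(1 − 0.956²) = 3.4087
Δx' = γ(Δx − vΔt) = 3.4087 × (8330 m − 0.956×(2.998×10^8 m/s)×23.0×10^-6 s)
= 3.4087 × (1738.0 m) = 5.92 km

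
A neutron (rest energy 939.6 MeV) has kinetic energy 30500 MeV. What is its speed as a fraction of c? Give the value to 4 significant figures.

γ = 1 + K/(m₀c²) = 1 + 30500/939.6 = 33.4606
β = √(1 − 1/γ²) = 0.9996

β ≈ 0.9996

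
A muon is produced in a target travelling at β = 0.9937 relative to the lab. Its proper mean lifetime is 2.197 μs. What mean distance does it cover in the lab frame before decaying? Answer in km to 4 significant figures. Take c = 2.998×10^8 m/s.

γ = 1/√(1 − 0.9937²) = 8.92277
Dilated lifetime: Δt = γτ₀ = 8.92277 × 2.197 μs = 19.6033 μs
d = vΔt = 0.9937c × 19.6033 μs = 2.97911×10^8 m/s × 1.96033×10^-5 s = 5.840 km

d ≈ 5.840 km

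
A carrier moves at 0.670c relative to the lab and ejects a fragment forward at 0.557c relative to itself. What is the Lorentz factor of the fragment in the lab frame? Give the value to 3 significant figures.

u_lab = (0.557 + 0.670)/(1 + 0.557×0.670) = 1.227/1.37319 = 0.893540
γ = 1/√(1 − 0.893540²) = 2.23

γ ≈ 2.23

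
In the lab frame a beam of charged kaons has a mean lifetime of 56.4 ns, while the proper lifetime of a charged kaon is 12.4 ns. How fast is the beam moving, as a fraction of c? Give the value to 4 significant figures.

γ = Δt/τ₀ = 56.4/12.4 = 4.54839
β = √(1 − 1/γ²) = √(1 − 1/4.54839²) = 0.9755

β ≈ 0.9755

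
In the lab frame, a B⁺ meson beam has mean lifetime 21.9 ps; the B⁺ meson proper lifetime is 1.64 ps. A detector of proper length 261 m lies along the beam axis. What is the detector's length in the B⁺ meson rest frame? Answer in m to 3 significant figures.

L ≈ 19.5 m

Time dilation ⇒ γ = Δt/τ₀ = 21.9/1.64 = 13.354
Length contraction: L = L₀/γ = 261/13.354 = 19.5 m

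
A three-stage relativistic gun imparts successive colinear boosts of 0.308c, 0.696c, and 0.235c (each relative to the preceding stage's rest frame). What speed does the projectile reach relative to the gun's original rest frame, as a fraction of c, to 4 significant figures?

Compose boost 2: (0.696 + 0.308)/(1 + 0.696×0.308) = 1.004/1.21437 = 0.826768
Compose boost 3: (0.235 + 0.826768)/(1 + 0.235×0.826768) = 1.06177/1.19429 = 0.8890

u ≈ 0.8890c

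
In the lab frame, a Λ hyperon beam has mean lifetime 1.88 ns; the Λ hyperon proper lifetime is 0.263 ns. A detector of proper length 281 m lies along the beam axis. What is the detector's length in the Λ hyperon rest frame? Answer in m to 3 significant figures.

L ≈ 39.3 m

Time dilation ⇒ γ = Δt/τ₀ = 1.88/0.263 = 7.1483
Length contraction: L = L₀/γ = 281/7.1483 = 39.3 m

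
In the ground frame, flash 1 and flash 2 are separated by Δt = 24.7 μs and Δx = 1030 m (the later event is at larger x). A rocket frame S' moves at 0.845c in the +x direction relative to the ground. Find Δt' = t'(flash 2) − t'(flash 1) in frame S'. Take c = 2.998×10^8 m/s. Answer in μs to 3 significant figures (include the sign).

Δt' ≈ 40.8 μs

γ = 1/√(1 − 0.845²) = 1.8700
Δt' = γ(Δt − vΔx/c²) = 1.8700 × (24.7 μs − 0.845×1030 m / (2.998×10^8 m/s))
= 1.8700 × (21.797 μs) = 40.8 μs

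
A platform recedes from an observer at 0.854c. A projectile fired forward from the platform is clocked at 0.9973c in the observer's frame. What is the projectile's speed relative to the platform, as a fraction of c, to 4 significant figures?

u' ≈ 0.9662c

Inverse velocity addition: u' = (u − v)/(1 − uv/c²)
= (0.9973 − 0.854)/(1 − 0.9973×0.854) = 0.1433/0.148306 = 0.9662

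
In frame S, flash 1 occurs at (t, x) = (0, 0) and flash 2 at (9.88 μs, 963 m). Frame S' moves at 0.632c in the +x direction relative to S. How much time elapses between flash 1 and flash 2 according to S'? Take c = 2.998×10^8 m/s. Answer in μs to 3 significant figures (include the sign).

Δt' ≈ 10.1 μs

γ = 1/√(1 − 0.632²) = 1.2904
Δt' = γ(Δt − vΔx/c²) = 1.2904 × (9.88 μs − 0.632×963 m / (2.998×10^8 m/s))
= 1.2904 × (7.8499 μs) = 10.1 μs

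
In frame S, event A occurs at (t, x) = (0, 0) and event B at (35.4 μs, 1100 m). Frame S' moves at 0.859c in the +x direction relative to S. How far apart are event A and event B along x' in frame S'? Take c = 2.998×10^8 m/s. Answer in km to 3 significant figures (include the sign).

γ = 1/√(1 − 0.859²) = 1.9532
Δx' = γ(Δx − vΔt) = 1.9532 × (1100 m − 0.859×(2.998×10^8 m/s)×35.4×10^-6 s)
= 1.9532 × (-8016.5 m) = -15.7 km

Δx' ≈ -15.7 km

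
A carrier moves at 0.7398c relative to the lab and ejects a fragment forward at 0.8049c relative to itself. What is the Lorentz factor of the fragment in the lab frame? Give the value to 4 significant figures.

u_lab = (0.8049 + 0.7398)/(1 + 0.8049×0.7398) = 1.5447/1.595465 = 0.9681817
γ = 1/√(1 − 0.9681817²) = 3.996

γ ≈ 3.996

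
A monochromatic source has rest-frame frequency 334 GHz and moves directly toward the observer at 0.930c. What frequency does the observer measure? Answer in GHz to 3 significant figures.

f_obs ≈ 1750 GHz

Relativistic Doppler: f_obs = f_src √((1+β)/(1−β))
= 334 × √(1.9300/0.070000) = 334 × 5.2509 = 1750 GHz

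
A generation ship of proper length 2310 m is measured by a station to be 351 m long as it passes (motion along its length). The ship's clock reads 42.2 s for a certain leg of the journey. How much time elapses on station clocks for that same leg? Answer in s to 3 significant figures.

Length contraction ⇒ γ = L₀/L = 2310/351 = 6.5812
Time dilation: Δt = γτ₀ = 6.5812 × 42.2 s = 278 s

Δt ≈ 278 s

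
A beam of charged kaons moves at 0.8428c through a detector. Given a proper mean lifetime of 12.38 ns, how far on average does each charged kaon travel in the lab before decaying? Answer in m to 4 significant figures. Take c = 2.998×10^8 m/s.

d ≈ 5.812 m

γ = 1/√(1 − 0.8428²) = 1.85795
Dilated lifetime: Δt = γτ₀ = 1.85795 × 12.38 ns = 23.0015 ns
d = vΔt = 0.8428c × 23.0015 ns = 2.52671×10^8 m/s × 2.30015×10^-8 s = 5.812 m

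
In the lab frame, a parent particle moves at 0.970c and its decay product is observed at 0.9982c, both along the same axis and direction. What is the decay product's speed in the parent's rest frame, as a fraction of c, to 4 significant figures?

Inverse velocity addition: u' = (u − v)/(1 − uv/c²)
= (0.9982 − 0.970)/(1 − 0.9982×0.970) = 0.02820/0.0317460 = 0.8883

u' ≈ 0.8883c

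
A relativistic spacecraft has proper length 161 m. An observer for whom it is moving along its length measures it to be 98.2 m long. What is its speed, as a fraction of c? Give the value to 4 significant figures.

γ = L₀/L = 161/98.2 = 1.63951
β = √(1 − 1/γ²) = 0.7924

β ≈ 0.7924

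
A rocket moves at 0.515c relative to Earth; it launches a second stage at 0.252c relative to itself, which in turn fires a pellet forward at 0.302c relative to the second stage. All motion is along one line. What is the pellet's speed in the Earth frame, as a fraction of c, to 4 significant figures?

Compose boost 2: (0.252 + 0.515)/(1 + 0.252×0.515) = 0.7670/1.12978 = 0.678893
Compose boost 3: (0.302 + 0.678893)/(1 + 0.302×0.678893) = 0.980893/1.20503 = 0.8140

u ≈ 0.8140c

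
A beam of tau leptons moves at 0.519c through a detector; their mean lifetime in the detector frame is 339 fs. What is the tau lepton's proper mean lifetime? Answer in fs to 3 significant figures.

γ = 1/√(1 − 0.519²) = 1.1699
Proper time: τ₀ = Δt/γ = 339/1.1699 = 290 fs

τ₀ ≈ 290 fs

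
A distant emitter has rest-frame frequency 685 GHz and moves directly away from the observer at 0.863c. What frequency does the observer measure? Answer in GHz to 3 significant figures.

f_obs ≈ 186 GHz

Relativistic Doppler: f_obs = f_src √((1−β)/(1+β))
= 685 × √(0.13700/1.8630) = 685 × 0.27118 = 186 GHz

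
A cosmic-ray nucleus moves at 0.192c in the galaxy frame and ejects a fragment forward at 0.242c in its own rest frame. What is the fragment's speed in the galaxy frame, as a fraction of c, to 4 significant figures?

Compose boost 2: (0.242 + 0.192)/(1 + 0.242×0.192) = 0.4340/1.04646 = 0.4147

u ≈ 0.4147c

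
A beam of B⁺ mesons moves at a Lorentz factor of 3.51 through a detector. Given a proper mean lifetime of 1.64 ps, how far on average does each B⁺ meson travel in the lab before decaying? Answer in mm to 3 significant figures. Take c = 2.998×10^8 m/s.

β = √(1 − 1/γ²) = √(1 − 1/3.51²) = 0.95856
Dilated lifetime: Δt = γτ₀ = 3.51 × 1.64 ps = 5.7564 ps
d = vΔt = 0.95856c × 5.7564 ps = 2.8738×10^8 m/s × 5.7564×10^-12 s = 1.65 mm

d ≈ 1.65 mm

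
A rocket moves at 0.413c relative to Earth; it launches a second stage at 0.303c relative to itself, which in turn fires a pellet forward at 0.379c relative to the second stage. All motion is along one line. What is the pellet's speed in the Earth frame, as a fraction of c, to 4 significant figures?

u ≈ 0.8181c

Compose boost 2: (0.303 + 0.413)/(1 + 0.303×0.413) = 0.7160/1.12514 = 0.636366
Compose boost 3: (0.379 + 0.636366)/(1 + 0.379×0.636366) = 1.01537/1.24118 = 0.8181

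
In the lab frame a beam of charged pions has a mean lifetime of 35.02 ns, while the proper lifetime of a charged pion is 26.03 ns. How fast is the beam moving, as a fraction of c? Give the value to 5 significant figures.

β ≈ 0.66897

γ = Δt/τ₀ = 35.02/26.03 = 1.345371
β = √(1 − 1/γ²) = √(1 − 1/1.345371²) = 0.66897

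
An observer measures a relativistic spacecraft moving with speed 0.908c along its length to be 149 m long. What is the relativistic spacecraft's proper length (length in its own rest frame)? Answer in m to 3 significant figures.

L₀ ≈ 356 m

γ = 1/√(1 − 0.908²) = 2.3868
L₀ = γL = 2.3868 × 149 = 356 m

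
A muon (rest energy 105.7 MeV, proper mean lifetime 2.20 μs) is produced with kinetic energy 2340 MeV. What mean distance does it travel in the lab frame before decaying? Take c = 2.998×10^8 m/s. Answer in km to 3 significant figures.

γ = 1 + K/(m₀c²) = 1 + 2340/105.7 = 23.138
β = √(1 − 1/γ²) = 0.99907
Dilated lifetime: γτ₀ = 23.138 × 2.20 μs = 50.904 μs
d = βc·γτ₀ = 0.99907 × (2.998×10^8 m/s) × 5.0904×10^-5 s = 15.2 km

d ≈ 15.2 km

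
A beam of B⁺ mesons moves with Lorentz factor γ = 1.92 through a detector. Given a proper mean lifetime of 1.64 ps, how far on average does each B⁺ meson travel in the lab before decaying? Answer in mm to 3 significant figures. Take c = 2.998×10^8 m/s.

β = √(1 − 1/γ²) = √(1 − 1/1.92²) = 0.85366
Dilated lifetime: Δt = γτ₀ = 1.92 × 1.64 ps = 3.1488 ps
d = vΔt = 0.85366c × 3.1488 ps = 2.5593×10^8 m/s × 3.1488×10^-12 s = 0.806 mm

d ≈ 0.806 mm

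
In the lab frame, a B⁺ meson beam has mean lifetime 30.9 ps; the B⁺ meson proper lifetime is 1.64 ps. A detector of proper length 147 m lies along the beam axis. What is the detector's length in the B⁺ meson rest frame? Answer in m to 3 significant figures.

L ≈ 7.80 m

Time dilation ⇒ γ = Δt/τ₀ = 30.9/1.64 = 18.841
Length contraction: L = L₀/γ = 147/18.841 = 7.80 m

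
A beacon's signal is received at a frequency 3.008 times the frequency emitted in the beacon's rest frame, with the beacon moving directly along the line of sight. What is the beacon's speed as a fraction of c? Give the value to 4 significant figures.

β ≈ 0.8010

f_obs/f_src = √((1+β)/(1−β)) = 3.008  ⇒  (1+β)/(1−β) = 9.04806
β = |1 − D²|/(1 + D²) = |1 − 9.04806|/(1 + 9.04806) = 0.8010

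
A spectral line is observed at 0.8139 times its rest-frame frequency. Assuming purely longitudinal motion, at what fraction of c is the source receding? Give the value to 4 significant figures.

β ≈ 0.2031

f_obs/f_src = √((1−β)/(1+β)) = 0.8139  ⇒  (1−β)/(1+β) = 0.662433
β = |1 − D²|/(1 + D²) = |1 − 0.662433|/(1 + 0.662433) = 0.2031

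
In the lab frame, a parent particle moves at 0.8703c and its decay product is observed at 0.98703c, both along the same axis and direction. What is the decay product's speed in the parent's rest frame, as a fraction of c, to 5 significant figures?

Inverse velocity addition: u' = (u − v)/(1 − uv/c²)
= (0.98703 − 0.8703)/(1 − 0.98703×0.8703) = 0.11673/0.1409878 = 0.82794

u' ≈ 0.82794c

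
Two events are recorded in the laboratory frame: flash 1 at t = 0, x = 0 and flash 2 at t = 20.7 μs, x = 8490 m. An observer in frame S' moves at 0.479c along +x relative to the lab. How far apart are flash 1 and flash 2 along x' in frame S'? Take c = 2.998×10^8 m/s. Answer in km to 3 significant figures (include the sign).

Δx' ≈ 6.29 km

γ = 1/√(1 − 0.479²) = 1.1392
Δx' = γ(Δx − vΔt) = 1.1392 × (8490 m − 0.479×(2.998×10^8 m/s)×20.7×10^-6 s)
= 1.1392 × (5517.4 m) = 6.29 km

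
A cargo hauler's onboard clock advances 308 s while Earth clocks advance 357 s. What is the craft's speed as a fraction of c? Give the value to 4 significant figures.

γ = Δt/τ₀ = 357/308 = 1.15909
β = √(1 − 1/γ²) = √(1 − 1/1.15909²) = 0.5056

β ≈ 0.5056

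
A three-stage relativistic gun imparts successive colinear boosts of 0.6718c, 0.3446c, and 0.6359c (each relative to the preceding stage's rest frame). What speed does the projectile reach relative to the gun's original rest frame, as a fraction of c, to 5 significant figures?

u ≈ 0.95829c

Compose boost 2: (0.3446 + 0.6718)/(1 + 0.3446×0.6718) = 1.0164/1.231502 = 0.8253334
Compose boost 3: (0.6359 + 0.8253334)/(1 + 0.6359×0.8253334) = 1.461233/1.524830 = 0.95829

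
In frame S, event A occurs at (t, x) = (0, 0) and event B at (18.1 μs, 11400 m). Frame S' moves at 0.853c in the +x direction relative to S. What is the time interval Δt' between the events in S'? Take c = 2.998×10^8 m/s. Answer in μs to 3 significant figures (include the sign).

Δt' ≈ -27.5 μs

γ = 1/√(1 − 0.853²) = 1.9160
Δt' = γ(Δt − vΔx/c²) = 1.9160 × (18.1 μs − 0.853×11400 m / (2.998×10^8 m/s))
= 1.9160 × (-14.336 μs) = -27.5 μs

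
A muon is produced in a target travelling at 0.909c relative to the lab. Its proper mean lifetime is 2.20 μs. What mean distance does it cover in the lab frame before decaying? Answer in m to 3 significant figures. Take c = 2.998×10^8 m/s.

d ≈ 1440 m

γ = 1/√(1 − 0.909²) = 2.3993
Dilated lifetime: Δt = γτ₀ = 2.3993 × 2.20 μs = 5.2784 μs
d = vΔt = 0.909c × 5.2784 μs = 2.7252×10^8 m/s × 5.2784×10^-6 s = 1440 m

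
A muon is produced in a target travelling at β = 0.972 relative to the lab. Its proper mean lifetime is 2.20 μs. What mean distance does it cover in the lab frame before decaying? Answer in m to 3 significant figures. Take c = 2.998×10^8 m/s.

γ = 1/√(1 − 0.972²) = 4.2557
Dilated lifetime: Δt = γτ₀ = 4.2557 × 2.20 μs = 9.3625 μs
d = vΔt = 0.972c × 9.3625 μs = 2.9141×10^8 m/s × 9.3625×10^-6 s = 2730 m

d ≈ 2730 m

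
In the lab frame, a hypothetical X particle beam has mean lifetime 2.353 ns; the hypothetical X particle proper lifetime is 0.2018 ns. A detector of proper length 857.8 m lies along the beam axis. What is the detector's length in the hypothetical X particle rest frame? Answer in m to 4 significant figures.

Time dilation ⇒ γ = Δt/τ₀ = 2.353/0.2018 = 11.6601
Length contraction: L = L₀/γ = 857.8/11.6601 = 73.57 m

L ≈ 73.57 m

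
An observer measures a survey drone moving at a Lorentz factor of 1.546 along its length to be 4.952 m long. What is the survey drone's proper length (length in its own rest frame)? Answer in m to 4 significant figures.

L₀ ≈ 7.656 m

γ = 1.546 (given)
L₀ = γL = 1.546 × 4.952 = 7.656 m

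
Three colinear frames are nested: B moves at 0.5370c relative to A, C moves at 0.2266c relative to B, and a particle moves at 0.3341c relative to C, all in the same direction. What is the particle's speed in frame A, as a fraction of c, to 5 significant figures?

Compose boost 2: (0.2266 + 0.5370)/(1 + 0.2266×0.5370) = 0.76360/1.121684 = 0.6807620
Compose boost 3: (0.3341 + 0.6807620)/(1 + 0.3341×0.6807620) = 1.014862/1.227443 = 0.82681

u ≈ 0.82681c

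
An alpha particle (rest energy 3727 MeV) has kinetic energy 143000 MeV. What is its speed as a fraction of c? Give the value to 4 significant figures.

γ = 1 + K/(m₀c²) = 1 + 143000/3727 = 39.3687
β = √(1 − 1/γ²) = 0.9997

β ≈ 0.9997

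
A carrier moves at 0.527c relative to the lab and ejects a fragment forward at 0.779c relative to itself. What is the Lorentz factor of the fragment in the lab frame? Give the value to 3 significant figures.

γ ≈ 2.65

u_lab = (0.779 + 0.527)/(1 + 0.779×0.527) = 1.306/1.41053 = 0.925891
γ = 1/√(1 − 0.925891²) = 2.65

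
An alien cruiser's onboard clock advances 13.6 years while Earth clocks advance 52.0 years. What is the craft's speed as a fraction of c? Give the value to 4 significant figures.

β ≈ 0.9652

γ = Δt/τ₀ = 52.0/13.6 = 3.82353
β = √(1 − 1/γ²) = √(1 − 1/3.82353²) = 0.9652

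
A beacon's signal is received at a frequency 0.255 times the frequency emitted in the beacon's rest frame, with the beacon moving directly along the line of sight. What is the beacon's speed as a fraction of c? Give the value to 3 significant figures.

β ≈ 0.878

f_obs/f_src = √((1−β)/(1+β)) = 0.255  ⇒  (1−β)/(1+β) = 0.065025
β = |1 − D²|/(1 + D²) = |1 − 0.065025|/(1 + 0.065025) = 0.878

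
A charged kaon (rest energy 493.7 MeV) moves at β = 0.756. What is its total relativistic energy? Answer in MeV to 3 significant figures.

E ≈ 754 MeV

γ = 1/√(1 − 0.756²) = 1.5277
E = γm₀c² = 1.5277 × 493.7 MeV = 754 MeV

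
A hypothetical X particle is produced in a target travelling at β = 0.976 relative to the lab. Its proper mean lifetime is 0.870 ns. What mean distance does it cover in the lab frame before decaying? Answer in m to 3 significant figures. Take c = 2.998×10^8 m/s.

γ = 1/√(1 − 0.976²) = 4.5920
Dilated lifetime: Δt = γτ₀ = 4.5920 × 0.870 ns = 3.9950 ns
d = vΔt = 0.976c × 3.9950 ns = 2.9260×10^8 m/s × 3.9950×10^-9 s = 1.17 m

d ≈ 1.17 m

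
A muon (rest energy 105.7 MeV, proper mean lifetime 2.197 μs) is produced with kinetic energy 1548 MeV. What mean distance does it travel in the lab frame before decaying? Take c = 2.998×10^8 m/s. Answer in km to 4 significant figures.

d ≈ 10.28 km

γ = 1 + K/(m₀c²) = 1 + 1548/105.7 = 15.6452
β = √(1 − 1/γ²) = 0.997955
Dilated lifetime: γτ₀ = 15.6452 × 2.197 μs = 34.3726 μs
d = βc·γτ₀ = 0.997955 × (2.998×10^8 m/s) × 3.43726×10^-5 s = 10.28 km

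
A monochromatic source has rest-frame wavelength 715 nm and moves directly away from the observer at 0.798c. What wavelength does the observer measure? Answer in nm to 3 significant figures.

λ_obs ≈ 2130 nm

Relativistic Doppler: λ_obs = λ_src √((1+β)/(1−β))
= 715 × √(1.7980/0.20200) = 715 × 2.9835 = 2130 nm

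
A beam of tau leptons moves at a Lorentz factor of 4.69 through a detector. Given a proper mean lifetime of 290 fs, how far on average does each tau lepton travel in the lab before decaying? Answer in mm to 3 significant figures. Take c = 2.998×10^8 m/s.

β = √(1 − 1/γ²) = √(1 − 1/4.69²) = 0.97700
Dilated lifetime: Δt = γτ₀ = 4.69 × 290 fs = 1360.1 fs
d = vΔt = 0.97700c × 1360.1 fs = 2.9291×10^8 m/s × 1.3601×10^-12 s = 0.398 mm

d ≈ 0.398 mm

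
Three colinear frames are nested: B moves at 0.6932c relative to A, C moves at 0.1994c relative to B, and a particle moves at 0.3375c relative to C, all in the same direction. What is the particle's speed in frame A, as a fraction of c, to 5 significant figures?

u ≈ 0.88695c

Compose boost 2: (0.1994 + 0.6932)/(1 + 0.1994×0.6932) = 0.89260/1.138224 = 0.7842041
Compose boost 3: (0.3375 + 0.7842041)/(1 + 0.3375×0.7842041) = 1.121704/1.264669 = 0.88695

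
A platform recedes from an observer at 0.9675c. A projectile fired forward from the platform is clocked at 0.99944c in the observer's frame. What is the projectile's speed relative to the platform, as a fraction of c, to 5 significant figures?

Inverse velocity addition: u' = (u − v)/(1 − uv/c²)
= (0.99944 − 0.9675)/(1 − 0.99944×0.9675) = 0.031940/0.03304180 = 0.96665

u' ≈ 0.96665c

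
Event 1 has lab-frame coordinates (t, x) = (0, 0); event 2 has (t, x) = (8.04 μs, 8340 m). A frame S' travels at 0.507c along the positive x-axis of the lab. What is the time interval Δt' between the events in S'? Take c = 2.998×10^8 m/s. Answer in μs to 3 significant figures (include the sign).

γ = 1/√(1 − 0.507²) = 1.1602
Δt' = γ(Δt − vΔx/c²) = 1.1602 × (8.04 μs − 0.507×8340 m / (2.998×10^8 m/s))
= 1.1602 × (-6.0640 μs) = -7.04 μs

Δt' ≈ -7.04 μs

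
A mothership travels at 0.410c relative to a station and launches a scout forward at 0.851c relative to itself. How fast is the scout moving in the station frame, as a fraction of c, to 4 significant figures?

u ≈ 0.9348c

Compose boost 2: (0.851 + 0.410)/(1 + 0.851×0.410) = 1.261/1.34891 = 0.9348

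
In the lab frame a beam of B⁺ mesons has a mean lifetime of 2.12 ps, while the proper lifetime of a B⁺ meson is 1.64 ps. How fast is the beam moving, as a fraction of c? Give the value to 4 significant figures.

β ≈ 0.6337

γ = Δt/τ₀ = 2.12/1.64 = 1.29268
β = √(1 − 1/γ²) = √(1 − 1/1.29268²) = 0.6337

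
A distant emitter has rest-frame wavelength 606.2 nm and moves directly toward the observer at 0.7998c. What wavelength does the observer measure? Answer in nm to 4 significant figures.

Relativistic Doppler: λ_obs = λ_src √((1−β)/(1+β))
= 606.2 × √(0.200200/1.79980) = 606.2 × 0.333518 = 202.2 nm

λ_obs ≈ 202.2 nm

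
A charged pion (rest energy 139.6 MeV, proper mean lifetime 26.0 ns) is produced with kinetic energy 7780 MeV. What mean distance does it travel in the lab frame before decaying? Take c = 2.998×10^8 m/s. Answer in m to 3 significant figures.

γ = 1 + K/(m₀c²) = 1 + 7780/139.6 = 56.731
β = √(1 − 1/γ²) = 0.99984
Dilated lifetime: γτ₀ = 56.731 × 26.0 ns = 1475.0 ns
d = βc·γτ₀ = 0.99984 × (2.998×10^8 m/s) × 1.4750×10^-6 s = 442 m

d ≈ 442 m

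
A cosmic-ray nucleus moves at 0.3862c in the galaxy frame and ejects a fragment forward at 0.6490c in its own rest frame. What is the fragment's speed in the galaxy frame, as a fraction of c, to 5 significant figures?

u ≈ 0.82773c

Compose boost 2: (0.6490 + 0.3862)/(1 + 0.6490×0.3862) = 1.0352/1.250644 = 0.82773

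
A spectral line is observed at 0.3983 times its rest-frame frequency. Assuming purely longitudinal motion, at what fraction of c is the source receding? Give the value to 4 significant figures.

f_obs/f_src = √((1−β)/(1+β)) = 0.3983  ⇒  (1−β)/(1+β) = 0.158643
β = |1 − D²|/(1 + D²) = |1 − 0.158643|/(1 + 0.158643) = 0.7262

β ≈ 0.7262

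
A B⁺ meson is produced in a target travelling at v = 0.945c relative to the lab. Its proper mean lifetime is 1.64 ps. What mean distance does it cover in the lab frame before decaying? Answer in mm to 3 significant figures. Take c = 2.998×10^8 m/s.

d ≈ 1.42 mm

γ = 1/√(1 − 0.945²) = 3.0574
Dilated lifetime: Δt = γτ₀ = 3.0574 × 1.64 ps = 5.0142 ps
d = vΔt = 0.945c × 5.0142 ps = 2.8331×10^8 m/s × 5.0142×10^-12 s = 1.42 mm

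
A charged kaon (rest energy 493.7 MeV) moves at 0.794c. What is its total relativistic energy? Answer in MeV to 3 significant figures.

γ = 1/√(1 − 0.794²) = 1.6450
E = γm₀c² = 1.6450 × 493.7 MeV = 812 MeV

E ≈ 812 MeV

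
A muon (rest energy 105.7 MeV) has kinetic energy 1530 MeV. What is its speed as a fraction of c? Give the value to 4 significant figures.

γ = 1 + K/(m₀c²) = 1 + 1530/105.7 = 15.4749
β = √(1 − 1/γ²) = 0.9979

β ≈ 0.9979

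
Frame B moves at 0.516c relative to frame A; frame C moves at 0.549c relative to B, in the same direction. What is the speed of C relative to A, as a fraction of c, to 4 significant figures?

Compose boost 2: (0.549 + 0.516)/(1 + 0.549×0.516) = 1.065/1.28328 = 0.8299

u ≈ 0.8299c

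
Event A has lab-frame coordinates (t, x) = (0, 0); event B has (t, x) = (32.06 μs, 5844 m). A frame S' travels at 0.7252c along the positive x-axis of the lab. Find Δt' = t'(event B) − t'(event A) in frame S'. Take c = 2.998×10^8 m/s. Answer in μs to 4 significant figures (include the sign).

Δt' ≈ 26.03 μs

γ = 1/√(1 − 0.7252²) = 1.45235
Δt' = γ(Δt − vΔx/c²) = 1.45235 × (32.06 μs − 0.7252×5844 m / (2.998×10^8 m/s))
= 1.45235 × (17.9237 μs) = 26.03 μs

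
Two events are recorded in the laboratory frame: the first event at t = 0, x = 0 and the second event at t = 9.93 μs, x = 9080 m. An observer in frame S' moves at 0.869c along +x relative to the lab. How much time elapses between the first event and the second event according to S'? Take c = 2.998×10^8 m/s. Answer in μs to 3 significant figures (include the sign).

Δt' ≈ -33.1 μs

γ = 1/√(1 − 0.869²) = 2.0210
Δt' = γ(Δt − vΔx/c²) = 2.0210 × (9.93 μs − 0.869×9080 m / (2.998×10^8 m/s))
= 2.0210 × (-16.389 μs) = -33.1 μs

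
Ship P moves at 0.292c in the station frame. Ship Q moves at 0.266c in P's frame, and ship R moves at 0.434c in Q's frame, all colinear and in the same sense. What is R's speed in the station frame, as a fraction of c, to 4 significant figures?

u ≈ 0.7771c

Compose boost 2: (0.266 + 0.292)/(1 + 0.266×0.292) = 0.5580/1.07767 = 0.517783
Compose boost 3: (0.434 + 0.517783)/(1 + 0.434×0.517783) = 0.951783/1.22472 = 0.7771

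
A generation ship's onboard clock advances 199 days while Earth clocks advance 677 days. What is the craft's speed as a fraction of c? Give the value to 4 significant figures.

β ≈ 0.9558

γ = Δt/τ₀ = 677/199 = 3.40201
β = √(1 − 1/γ²) = √(1 − 1/3.40201²) = 0.9558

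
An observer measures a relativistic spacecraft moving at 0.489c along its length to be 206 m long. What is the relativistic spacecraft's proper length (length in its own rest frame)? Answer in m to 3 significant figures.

γ = 1/√(1 − 0.489²) = 1.1464
L₀ = γL = 1.1464 × 206 = 236 m

L₀ ≈ 236 m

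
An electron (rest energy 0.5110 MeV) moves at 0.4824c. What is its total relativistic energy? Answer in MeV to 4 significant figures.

E ≈ 0.5834 MeV

γ = 1/√(1 − 0.4824²) = 1.14162
E = γm₀c² = 1.14162 × 0.5110 MeV = 0.5834 MeV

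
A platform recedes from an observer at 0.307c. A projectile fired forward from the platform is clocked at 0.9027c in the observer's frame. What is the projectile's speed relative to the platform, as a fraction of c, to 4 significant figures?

Inverse velocity addition: u' = (u − v)/(1 − uv/c²)
= (0.9027 − 0.307)/(1 − 0.9027×0.307) = 0.5957/0.722871 = 0.8241

u' ≈ 0.8241c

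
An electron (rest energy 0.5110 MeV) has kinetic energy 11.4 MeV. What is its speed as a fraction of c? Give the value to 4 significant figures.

β ≈ 0.9991

γ = 1 + K/(m₀c²) = 1 + 11.4/0.5110 = 23.3092
β = √(1 − 1/γ²) = 0.9991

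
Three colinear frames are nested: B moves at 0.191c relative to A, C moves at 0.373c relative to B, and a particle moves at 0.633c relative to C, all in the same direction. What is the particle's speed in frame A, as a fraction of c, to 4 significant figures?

u ≈ 0.8697c

Compose boost 2: (0.373 + 0.191)/(1 + 0.373×0.191) = 0.5640/1.07124 = 0.526491
Compose boost 3: (0.633 + 0.526491)/(1 + 0.633×0.526491) = 1.15949/1.33327 = 0.8697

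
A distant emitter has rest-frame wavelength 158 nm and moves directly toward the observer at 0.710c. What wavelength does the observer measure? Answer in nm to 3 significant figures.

λ_obs ≈ 65.1 nm

Relativistic Doppler: λ_obs = λ_src √((1−β)/(1+β))
= 158 × √(0.29000/1.7100) = 158 × 0.41181 = 65.1 nm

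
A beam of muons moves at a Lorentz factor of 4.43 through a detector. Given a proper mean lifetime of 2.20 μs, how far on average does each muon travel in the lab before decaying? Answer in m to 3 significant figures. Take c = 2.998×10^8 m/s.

d ≈ 2850 m

β = √(1 − 1/γ²) = √(1 − 1/4.43²) = 0.97419
Dilated lifetime: Δt = γτ₀ = 4.43 × 2.20 μs = 9.7460 μs
d = vΔt = 0.97419c × 9.7460 μs = 2.9206×10^8 m/s × 9.7460×10^-6 s = 2850 m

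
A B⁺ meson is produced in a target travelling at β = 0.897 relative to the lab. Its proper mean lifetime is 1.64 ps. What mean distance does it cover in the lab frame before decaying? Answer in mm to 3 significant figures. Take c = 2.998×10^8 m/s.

d ≈ 0.998 mm

γ = 1/√(1 − 0.897²) = 2.2623
Dilated lifetime: Δt = γτ₀ = 2.2623 × 1.64 ps = 3.7102 ps
d = vΔt = 0.897c × 3.7102 ps = 2.6892×10^8 m/s × 3.7102×10^-12 s = 0.998 mm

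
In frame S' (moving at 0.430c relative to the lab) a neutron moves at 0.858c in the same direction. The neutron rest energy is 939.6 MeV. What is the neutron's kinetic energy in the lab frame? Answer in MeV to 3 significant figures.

K ≈ 1830 MeV

u_lab = (0.858 + 0.430)/(1 + 0.858×0.430) = 0.940874
γ = 1/√(1 − 0.940874²) = 2.9520
K = (γ − 1)m₀c² = (2.9520 − 1) × 939.6 = 1.9520 × 939.6 = 1830 MeV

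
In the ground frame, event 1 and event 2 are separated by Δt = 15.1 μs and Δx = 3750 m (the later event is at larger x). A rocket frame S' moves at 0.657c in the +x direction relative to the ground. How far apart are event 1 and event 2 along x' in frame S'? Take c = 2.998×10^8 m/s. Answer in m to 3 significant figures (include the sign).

Δx' ≈ 1030 m

γ = 1/√(1 − 0.657²) = 1.3265
Δx' = γ(Δx − vΔt) = 1.3265 × (3750 m − 0.657×(2.998×10^8 m/s)×15.1×10^-6 s)
= 1.3265 × (775.77 m) = 1030 m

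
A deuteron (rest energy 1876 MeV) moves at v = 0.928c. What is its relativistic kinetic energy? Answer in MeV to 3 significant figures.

K ≈ 3160 MeV

γ = 1/√(1 − 0.928²) = 2.6840
K = (γ − 1)m₀c² = (2.6840 − 1) × 1876 MeV = 1.6840 × 1876 MeV = 3160 MeV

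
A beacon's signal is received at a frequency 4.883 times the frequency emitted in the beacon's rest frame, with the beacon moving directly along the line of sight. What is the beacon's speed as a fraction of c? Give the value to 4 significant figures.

f_obs/f_src = √((1+β)/(1−β)) = 4.883  ⇒  (1+β)/(1−β) = 23.8437
β = |1 − D²|/(1 + D²) = |1 − 23.8437|/(1 + 23.8437) = 0.9195

β ≈ 0.9195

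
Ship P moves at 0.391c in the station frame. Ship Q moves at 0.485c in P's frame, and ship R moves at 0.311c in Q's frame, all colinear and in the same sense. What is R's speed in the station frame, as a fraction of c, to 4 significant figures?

u ≈ 0.8522c

Compose boost 2: (0.485 + 0.391)/(1 + 0.485×0.391) = 0.8760/1.18963 = 0.736360
Compose boost 3: (0.311 + 0.736360)/(1 + 0.311×0.736360) = 1.04736/1.22901 = 0.8522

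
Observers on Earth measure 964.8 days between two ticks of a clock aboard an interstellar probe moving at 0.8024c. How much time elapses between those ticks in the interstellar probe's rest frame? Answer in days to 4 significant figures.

τ₀ ≈ 575.8 days

γ = 1/√(1 − 0.8024²) = 1.67564
Proper time: τ₀ = Δt/γ = 964.8/1.67564 = 575.8 days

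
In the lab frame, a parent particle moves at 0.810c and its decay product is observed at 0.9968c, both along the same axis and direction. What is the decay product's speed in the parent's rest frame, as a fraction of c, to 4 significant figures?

u' ≈ 0.9699c

Inverse velocity addition: u' = (u − v)/(1 − uv/c²)
= (0.9968 − 0.810)/(1 − 0.9968×0.810) = 0.1868/0.192592 = 0.9699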